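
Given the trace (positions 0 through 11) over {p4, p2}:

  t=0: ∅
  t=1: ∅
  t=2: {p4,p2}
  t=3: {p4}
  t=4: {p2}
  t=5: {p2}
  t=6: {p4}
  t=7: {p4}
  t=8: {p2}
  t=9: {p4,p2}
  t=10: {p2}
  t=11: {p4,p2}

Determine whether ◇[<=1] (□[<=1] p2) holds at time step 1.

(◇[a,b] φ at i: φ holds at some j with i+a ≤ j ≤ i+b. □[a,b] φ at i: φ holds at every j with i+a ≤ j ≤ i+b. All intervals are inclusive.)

Check □[<=1] p2 at each j in [1,2]:
  j=1: fails at 1
  j=2: fails at 3
No position in the window satisfies it → formula fails.

No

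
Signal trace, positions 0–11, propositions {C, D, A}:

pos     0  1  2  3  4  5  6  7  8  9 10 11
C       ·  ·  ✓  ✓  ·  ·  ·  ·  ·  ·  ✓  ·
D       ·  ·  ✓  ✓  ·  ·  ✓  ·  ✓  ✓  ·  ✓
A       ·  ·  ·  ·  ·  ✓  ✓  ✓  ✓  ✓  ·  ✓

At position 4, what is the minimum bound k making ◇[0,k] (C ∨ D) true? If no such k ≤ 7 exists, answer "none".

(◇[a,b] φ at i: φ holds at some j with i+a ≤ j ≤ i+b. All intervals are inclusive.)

2

Scan j = 4,5,… for (C ∨ D):
  j=4: fails
  j=5: fails
  j=6: holds
First hit at j=6, so smallest k = 6-4 = 2.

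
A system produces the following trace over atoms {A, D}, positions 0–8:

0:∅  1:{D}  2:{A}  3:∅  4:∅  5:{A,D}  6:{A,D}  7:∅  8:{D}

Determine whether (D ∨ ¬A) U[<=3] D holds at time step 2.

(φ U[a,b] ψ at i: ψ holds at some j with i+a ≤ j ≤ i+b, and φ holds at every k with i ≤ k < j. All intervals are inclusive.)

Need some j in [2,5] with D, and (D ∨ ¬A) at every k in [2,j-1].
  j=2: D false.
  j=3: D false.
  j=4: D false.
  j=5: D holds, but (D ∨ ¬A) fails at k=2 → not this j.
No j in the window works → until fails.

Does not hold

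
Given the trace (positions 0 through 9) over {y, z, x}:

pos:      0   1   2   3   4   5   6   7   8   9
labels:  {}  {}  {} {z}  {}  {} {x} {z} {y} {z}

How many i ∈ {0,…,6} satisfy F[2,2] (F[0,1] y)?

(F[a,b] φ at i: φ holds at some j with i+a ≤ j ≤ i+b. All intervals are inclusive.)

2

Evaluate at each i in [0,6]:
  i=0: ✗ (none in [2,2])
  i=1: ✗ (none in [3,3])
  i=2: ✗ (none in [4,4])
  i=3: ✗ (none in [5,5])
  i=4: ✗ (none in [6,6])
  i=5: ✓ (witness j=7)
  i=6: ✓ (witness j=8)
Positions where it holds: {5, 6} → 2.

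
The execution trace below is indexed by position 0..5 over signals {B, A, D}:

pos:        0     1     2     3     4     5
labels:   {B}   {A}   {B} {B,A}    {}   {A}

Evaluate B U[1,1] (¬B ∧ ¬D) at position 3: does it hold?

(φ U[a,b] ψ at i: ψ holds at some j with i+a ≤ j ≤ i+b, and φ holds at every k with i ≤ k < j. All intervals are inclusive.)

Holds

Need some j in [4,4] with (¬B ∧ ¬D), and B at every k in [3,j-1].
  j=4: (¬B ∧ ¬D) holds; B holds at every k in [3,3] → satisfied.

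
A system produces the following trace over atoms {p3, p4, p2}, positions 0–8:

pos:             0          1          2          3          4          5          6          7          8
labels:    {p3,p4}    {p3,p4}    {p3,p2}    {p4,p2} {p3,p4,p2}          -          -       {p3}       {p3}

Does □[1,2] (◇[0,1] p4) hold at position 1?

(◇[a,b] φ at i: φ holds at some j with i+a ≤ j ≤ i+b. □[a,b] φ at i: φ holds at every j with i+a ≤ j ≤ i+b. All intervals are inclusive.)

Yes

Check ◇[0,1] p4 at every j in [2,3]:
  j=2: holds (witness at 3)
  j=3: holds (witness at 3)
All positions satisfy it → formula holds.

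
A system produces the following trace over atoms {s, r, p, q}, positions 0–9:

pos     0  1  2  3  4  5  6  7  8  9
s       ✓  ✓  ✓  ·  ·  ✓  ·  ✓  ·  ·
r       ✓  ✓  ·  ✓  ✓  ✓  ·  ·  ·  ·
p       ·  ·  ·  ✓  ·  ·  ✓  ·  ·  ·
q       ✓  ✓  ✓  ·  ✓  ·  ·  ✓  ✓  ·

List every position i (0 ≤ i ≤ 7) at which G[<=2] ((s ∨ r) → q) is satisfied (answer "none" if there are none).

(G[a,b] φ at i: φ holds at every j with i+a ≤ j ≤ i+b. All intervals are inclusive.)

0, 6, 7

Evaluate at each i in [0,7]:
  i=0: ✓ (all of [0,2])
  i=1: ✗ (fails at j=3)
  i=2: ✗ (fails at j=3)
  i=3: ✗ (fails at j=3)
  i=4: ✗ (fails at j=5)
  i=5: ✗ (fails at j=5)
  i=6: ✓ (all of [6,8])
  i=7: ✓ (all of [7,9])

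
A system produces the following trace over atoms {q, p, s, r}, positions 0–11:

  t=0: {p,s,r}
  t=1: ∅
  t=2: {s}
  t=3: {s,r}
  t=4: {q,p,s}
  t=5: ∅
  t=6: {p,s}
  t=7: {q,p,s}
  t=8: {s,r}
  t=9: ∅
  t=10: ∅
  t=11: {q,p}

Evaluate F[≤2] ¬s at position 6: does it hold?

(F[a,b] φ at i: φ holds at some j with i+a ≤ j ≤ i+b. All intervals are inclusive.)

Check ¬s at each j in [6,8]:
  j=6: false
  j=7: false
  j=8: false
No position in the window satisfies it → formula fails.

Does not hold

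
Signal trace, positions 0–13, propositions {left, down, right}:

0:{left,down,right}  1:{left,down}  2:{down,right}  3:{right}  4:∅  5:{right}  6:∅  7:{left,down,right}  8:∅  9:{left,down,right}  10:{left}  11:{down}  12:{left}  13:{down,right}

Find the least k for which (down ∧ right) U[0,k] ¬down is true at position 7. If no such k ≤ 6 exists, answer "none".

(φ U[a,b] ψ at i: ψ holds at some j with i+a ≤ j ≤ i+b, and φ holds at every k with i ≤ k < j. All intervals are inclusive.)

Need earliest j ≥ 7 with ¬down, and (down ∧ right) at every k in [7,j-1].
  j=7: rhs fails.
  j=8: rhs holds; lhs holds on [7,7]. k = 1.

1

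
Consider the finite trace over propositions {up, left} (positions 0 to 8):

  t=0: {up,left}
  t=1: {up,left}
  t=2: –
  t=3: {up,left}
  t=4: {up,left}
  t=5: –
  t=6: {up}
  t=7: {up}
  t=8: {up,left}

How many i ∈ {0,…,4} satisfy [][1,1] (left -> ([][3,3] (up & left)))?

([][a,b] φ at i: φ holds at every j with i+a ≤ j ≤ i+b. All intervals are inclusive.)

Evaluate at each i in [0,4]:
  i=0: ✓ (all of [1,1])
  i=1: ✓ (all of [2,2])
  i=2: ✗ (fails at j=3)
  i=3: ✗ (fails at j=4)
  i=4: ✓ (all of [5,5])
Positions where it holds: {0, 1, 4} → 3.

3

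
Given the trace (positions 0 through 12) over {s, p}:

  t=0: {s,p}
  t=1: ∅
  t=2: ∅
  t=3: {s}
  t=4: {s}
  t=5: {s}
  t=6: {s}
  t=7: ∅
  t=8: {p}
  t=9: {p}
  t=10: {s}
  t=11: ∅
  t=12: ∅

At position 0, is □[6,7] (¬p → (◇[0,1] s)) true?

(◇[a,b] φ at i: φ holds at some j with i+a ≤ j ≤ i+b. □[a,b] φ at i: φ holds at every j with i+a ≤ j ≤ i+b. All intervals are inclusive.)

No

Check (¬p → (◇[0,1] s)) at every j in [6,7]:
  j=6: antecedent true; consequent holds (witness at 6) → ✓
  j=7: antecedent true; consequent fails (none in [7,8]) → ✗
Fails at j=7 → formula fails.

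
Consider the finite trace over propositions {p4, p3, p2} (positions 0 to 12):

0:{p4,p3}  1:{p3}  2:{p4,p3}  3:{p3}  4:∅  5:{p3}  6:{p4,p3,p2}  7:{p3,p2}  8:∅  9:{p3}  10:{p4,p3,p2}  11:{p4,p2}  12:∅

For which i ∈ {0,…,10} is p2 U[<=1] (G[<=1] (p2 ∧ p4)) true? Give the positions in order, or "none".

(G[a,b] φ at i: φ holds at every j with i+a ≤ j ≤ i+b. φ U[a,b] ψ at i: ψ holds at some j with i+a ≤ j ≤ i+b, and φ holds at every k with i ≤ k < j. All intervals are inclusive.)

Evaluate at each i in [0,10]:
  i=0: ✗ (no rhs in [0,1])
  i=1: ✗ (no rhs in [1,2])
  i=2: ✗ (no rhs in [2,3])
  i=3: ✗ (no rhs in [3,4])
  i=4: ✗ (no rhs in [4,5])
  i=5: ✗ (no rhs in [5,6])
  i=6: ✗ (no rhs in [6,7])
  i=7: ✗ (no rhs in [7,8])
  i=8: ✗ (no rhs in [8,9])
  i=9: ✗ (lhs fails at k=9 before rhs at j=10)
  i=10: ✓ (rhs at j=10)

10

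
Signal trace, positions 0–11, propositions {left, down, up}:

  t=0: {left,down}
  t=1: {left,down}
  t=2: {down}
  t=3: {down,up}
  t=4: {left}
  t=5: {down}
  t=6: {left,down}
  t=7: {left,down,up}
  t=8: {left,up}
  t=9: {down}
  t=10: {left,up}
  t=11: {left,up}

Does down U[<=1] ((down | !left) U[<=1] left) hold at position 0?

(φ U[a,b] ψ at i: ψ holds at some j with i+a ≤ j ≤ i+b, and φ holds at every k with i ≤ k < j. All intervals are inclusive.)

Yes

Need some j in [0,1] with ((down | !left) U[<=1] left), and down at every k in [0,j-1].
  j=0: ((down | !left) U[<=1] left) holds; no prefix to check → satisfied.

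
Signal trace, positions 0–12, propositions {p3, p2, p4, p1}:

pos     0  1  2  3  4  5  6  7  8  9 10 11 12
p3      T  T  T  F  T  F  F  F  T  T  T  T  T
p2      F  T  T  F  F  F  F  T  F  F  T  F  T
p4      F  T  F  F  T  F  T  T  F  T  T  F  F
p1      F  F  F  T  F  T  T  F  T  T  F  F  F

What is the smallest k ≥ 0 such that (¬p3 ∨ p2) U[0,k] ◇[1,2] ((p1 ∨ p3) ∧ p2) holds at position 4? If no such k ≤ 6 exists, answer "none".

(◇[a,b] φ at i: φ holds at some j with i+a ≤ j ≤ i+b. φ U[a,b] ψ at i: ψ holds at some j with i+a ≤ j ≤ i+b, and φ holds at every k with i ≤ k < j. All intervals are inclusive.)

Need earliest j ≥ 4 with ◇[1,2] ((p1 ∨ p3) ∧ p2), and (¬p3 ∨ p2) at every k in [4,j-1].
  j=4: rhs fails.
  j=5: rhs fails.
  j=6: rhs fails.
  j=7: rhs fails.
  j=8: rhs holds but lhs fails at k=4.
  j=9: rhs holds but lhs fails at k=4.
  j=10: rhs holds but lhs fails at k=4.
No witness within the range → none.

none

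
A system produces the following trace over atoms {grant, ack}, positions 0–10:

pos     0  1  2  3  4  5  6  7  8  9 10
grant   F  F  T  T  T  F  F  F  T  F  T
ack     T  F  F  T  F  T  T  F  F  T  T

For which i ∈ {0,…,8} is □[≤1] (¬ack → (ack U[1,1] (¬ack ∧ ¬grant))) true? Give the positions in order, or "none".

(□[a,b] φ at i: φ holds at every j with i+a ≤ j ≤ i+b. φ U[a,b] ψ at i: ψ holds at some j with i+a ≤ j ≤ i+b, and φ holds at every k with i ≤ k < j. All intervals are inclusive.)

5

Evaluate at each i in [0,8]:
  i=0: ✗ (fails at j=1)
  i=1: ✗ (fails at j=1)
  i=2: ✗ (fails at j=2)
  i=3: ✗ (fails at j=4)
  i=4: ✗ (fails at j=4)
  i=5: ✓ (all of [5,6])
  i=6: ✗ (fails at j=7)
  i=7: ✗ (fails at j=7)
  i=8: ✗ (fails at j=8)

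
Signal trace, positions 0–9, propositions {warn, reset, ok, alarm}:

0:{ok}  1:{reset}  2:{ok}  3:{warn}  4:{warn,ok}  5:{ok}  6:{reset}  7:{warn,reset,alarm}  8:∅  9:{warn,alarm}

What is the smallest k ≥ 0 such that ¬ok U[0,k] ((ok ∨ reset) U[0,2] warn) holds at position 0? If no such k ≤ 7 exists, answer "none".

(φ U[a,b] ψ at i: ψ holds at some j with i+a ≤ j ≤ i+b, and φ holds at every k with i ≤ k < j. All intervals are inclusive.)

Need earliest j ≥ 0 with ((ok ∨ reset) U[0,2] warn), and ¬ok at every k in [0,j-1].
  j=0: rhs fails.
  j=1: rhs holds but lhs fails at k=0.
  j=2: rhs holds but lhs fails at k=0.
  j=3: rhs holds but lhs fails at k=0.
  j=4: rhs holds but lhs fails at k=0.
  j=5: rhs holds but lhs fails at k=0.
  j=6: rhs holds but lhs fails at k=0.
  j=7: rhs holds but lhs fails at k=0.
No witness within the range → none.

none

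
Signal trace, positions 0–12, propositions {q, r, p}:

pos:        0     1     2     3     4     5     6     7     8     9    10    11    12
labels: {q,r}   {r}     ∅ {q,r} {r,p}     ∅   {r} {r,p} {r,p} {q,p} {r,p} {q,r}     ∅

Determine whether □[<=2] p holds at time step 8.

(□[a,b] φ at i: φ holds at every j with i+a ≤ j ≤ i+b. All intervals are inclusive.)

Check p at every j in [8,10]:
  j=8: true
  j=9: true
  j=10: true
All positions satisfy it → formula holds.

Holds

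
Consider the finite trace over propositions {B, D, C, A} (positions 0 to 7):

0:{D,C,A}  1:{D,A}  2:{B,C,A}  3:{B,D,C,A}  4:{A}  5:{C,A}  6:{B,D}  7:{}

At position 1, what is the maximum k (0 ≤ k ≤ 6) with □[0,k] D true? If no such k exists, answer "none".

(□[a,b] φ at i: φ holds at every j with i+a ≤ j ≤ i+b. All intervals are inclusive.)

D must hold from j=1 onward; find where it first fails.
  j=1: holds
  j=2: fails
Holds on [1,1], so largest k = 0.

0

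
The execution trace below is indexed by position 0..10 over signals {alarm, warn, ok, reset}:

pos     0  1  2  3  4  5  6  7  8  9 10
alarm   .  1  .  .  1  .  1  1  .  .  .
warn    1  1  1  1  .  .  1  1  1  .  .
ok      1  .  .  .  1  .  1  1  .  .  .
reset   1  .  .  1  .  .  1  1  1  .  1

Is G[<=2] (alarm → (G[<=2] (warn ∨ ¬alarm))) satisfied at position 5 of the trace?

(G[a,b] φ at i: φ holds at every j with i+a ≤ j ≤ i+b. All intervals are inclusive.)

True

Check (alarm → (G[<=2] (warn ∨ ¬alarm))) at every j in [5,7]:
  j=5: antecedent false → ✓
  j=6: antecedent true; consequent holds on [6,8] → ✓
  j=7: antecedent true; consequent holds on [7,9] → ✓
All positions satisfy it → formula holds.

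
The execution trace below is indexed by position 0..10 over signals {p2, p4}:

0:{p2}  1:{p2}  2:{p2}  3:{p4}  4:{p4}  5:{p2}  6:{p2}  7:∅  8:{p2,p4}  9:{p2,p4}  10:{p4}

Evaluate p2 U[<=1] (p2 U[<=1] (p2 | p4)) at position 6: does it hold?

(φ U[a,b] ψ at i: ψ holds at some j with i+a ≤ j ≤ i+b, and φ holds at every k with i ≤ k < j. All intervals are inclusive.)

Yes

Need some j in [6,7] with (p2 U[<=1] (p2 | p4)), and p2 at every k in [6,j-1].
  j=6: (p2 U[<=1] (p2 | p4)) holds; no prefix to check → satisfied.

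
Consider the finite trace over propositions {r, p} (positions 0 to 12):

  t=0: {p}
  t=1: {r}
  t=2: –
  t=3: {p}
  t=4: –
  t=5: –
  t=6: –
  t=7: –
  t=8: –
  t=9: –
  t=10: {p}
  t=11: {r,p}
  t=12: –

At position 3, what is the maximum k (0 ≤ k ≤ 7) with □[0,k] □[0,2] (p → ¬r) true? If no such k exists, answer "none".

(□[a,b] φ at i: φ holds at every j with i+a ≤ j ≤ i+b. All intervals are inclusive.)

□[0,2] (p → ¬r) must hold from j=3 onward; find where it first fails.
  j=3: holds
  j=4: holds
  j=5: holds
  j=6: holds
  j=7: holds
  j=8: holds
  j=9: fails
Holds on [3,8], so largest k = 5.

5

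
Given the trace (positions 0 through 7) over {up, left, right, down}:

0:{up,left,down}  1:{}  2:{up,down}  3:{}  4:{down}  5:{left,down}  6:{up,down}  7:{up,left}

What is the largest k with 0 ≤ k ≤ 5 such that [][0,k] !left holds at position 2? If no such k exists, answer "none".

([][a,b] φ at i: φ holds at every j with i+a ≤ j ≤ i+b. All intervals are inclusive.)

!left must hold from j=2 onward; find where it first fails.
  j=2: holds
  j=3: holds
  j=4: holds
  j=5: fails
Holds on [2,4], so largest k = 2.

2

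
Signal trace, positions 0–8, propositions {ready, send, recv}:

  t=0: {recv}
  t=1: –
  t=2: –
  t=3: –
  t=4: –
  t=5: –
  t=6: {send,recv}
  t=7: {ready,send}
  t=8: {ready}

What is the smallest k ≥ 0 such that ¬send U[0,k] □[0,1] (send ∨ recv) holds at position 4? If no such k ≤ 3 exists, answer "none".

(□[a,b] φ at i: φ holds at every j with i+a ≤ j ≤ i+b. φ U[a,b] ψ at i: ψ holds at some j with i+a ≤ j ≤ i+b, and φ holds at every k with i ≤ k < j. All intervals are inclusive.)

Need earliest j ≥ 4 with □[0,1] (send ∨ recv), and ¬send at every k in [4,j-1].
  j=4: rhs fails.
  j=5: rhs fails.
  j=6: rhs holds; lhs holds on [4,5]. k = 2.

2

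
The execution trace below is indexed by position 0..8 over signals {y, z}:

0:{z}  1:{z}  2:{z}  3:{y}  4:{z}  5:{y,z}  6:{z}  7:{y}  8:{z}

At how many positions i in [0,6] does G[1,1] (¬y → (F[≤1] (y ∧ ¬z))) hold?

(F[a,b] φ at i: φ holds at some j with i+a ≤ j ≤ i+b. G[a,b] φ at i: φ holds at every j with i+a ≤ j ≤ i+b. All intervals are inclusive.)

Evaluate at each i in [0,6]:
  i=0: ✗ (fails at j=1)
  i=1: ✓ (all of [2,2])
  i=2: ✓ (all of [3,3])
  i=3: ✗ (fails at j=4)
  i=4: ✓ (all of [5,5])
  i=5: ✓ (all of [6,6])
  i=6: ✓ (all of [7,7])
Positions where it holds: {1, 2, 4, 5, 6} → 5.

5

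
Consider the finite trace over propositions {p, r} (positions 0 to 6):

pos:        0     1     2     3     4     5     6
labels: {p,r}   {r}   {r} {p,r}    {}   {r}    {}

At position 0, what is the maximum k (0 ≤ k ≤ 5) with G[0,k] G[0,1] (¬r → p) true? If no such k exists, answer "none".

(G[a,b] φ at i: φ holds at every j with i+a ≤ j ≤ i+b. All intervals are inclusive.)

G[0,1] (¬r → p) must hold from j=0 onward; find where it first fails.
  j=0: holds
  j=1: holds
  j=2: holds
  j=3: fails
Holds on [0,2], so largest k = 2.

2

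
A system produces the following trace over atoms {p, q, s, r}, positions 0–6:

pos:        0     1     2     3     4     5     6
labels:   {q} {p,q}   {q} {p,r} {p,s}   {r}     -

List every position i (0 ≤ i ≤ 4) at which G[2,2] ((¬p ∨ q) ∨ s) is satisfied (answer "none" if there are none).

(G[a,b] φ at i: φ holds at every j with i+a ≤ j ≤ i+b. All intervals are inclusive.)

Evaluate at each i in [0,4]:
  i=0: ✓ (all of [2,2])
  i=1: ✗ (fails at j=3)
  i=2: ✓ (all of [4,4])
  i=3: ✓ (all of [5,5])
  i=4: ✓ (all of [6,6])

0, 2, 3, 4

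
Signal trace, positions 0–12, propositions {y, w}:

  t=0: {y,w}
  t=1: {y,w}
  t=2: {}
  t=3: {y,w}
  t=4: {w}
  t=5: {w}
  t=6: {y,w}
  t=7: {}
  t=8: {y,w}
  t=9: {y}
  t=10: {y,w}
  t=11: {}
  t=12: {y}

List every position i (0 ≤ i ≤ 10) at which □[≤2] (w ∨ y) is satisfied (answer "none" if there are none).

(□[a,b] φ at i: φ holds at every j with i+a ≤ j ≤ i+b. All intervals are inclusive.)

Evaluate at each i in [0,10]:
  i=0: ✗ (fails at j=2)
  i=1: ✗ (fails at j=2)
  i=2: ✗ (fails at j=2)
  i=3: ✓ (all of [3,5])
  i=4: ✓ (all of [4,6])
  i=5: ✗ (fails at j=7)
  i=6: ✗ (fails at j=7)
  i=7: ✗ (fails at j=7)
  i=8: ✓ (all of [8,10])
  i=9: ✗ (fails at j=11)
  i=10: ✗ (fails at j=11)

3, 4, 8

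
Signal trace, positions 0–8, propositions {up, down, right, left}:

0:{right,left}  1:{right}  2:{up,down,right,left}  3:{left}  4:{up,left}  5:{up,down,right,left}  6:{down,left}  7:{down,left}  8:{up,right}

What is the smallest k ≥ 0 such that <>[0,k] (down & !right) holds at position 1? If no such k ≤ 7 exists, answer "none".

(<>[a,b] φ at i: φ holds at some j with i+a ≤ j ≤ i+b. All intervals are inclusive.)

Scan j = 1,2,… for (down & !right):
  j=1: fails
  j=2: fails
  j=3: fails
  j=4: fails
  j=5: fails
  j=6: holds
First hit at j=6, so smallest k = 6-1 = 5.

5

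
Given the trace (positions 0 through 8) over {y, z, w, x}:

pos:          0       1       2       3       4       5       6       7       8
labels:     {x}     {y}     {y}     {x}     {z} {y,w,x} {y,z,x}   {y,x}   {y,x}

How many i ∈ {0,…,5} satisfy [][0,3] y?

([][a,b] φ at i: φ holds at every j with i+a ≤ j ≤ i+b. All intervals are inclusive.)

1

Evaluate at each i in [0,5]:
  i=0: ✗ (fails at j=0)
  i=1: ✗ (fails at j=3)
  i=2: ✗ (fails at j=3)
  i=3: ✗ (fails at j=3)
  i=4: ✗ (fails at j=4)
  i=5: ✓ (all of [5,8])
Positions where it holds: {5} → 1.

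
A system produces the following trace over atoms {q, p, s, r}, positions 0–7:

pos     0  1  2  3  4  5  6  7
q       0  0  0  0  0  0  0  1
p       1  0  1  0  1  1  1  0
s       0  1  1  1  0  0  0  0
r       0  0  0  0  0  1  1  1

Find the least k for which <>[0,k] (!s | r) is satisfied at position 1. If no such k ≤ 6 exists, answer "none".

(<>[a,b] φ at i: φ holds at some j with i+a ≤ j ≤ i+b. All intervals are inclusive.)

Scan j = 1,2,… for (!s | r):
  j=1: fails
  j=2: fails
  j=3: fails
  j=4: holds
First hit at j=4, so smallest k = 4-1 = 3.

3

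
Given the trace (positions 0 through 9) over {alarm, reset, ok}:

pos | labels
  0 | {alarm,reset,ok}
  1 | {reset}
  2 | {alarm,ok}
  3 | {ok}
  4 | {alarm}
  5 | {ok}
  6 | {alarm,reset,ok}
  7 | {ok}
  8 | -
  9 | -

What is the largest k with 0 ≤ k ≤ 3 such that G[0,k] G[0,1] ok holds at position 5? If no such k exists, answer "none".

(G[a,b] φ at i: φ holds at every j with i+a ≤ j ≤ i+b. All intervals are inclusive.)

G[0,1] ok must hold from j=5 onward; find where it first fails.
  j=5: holds
  j=6: holds
  j=7: fails
Holds on [5,6], so largest k = 1.

1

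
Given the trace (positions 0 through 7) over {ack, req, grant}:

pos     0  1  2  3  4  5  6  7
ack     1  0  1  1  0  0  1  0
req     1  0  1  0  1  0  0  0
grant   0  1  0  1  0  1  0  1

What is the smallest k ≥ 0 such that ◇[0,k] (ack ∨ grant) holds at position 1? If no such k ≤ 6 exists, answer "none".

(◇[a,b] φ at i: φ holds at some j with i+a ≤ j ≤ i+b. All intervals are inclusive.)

Scan j = 1,2,… for (ack ∨ grant):
  j=1: holds
First hit at j=1, so smallest k = 1-1 = 0.

0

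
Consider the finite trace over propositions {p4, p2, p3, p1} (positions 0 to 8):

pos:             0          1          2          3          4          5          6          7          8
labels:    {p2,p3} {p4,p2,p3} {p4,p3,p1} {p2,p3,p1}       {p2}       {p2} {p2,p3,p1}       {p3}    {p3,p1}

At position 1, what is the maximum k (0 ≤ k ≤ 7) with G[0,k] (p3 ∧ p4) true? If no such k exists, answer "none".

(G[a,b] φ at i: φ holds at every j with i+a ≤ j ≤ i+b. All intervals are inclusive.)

1

(p3 ∧ p4) must hold from j=1 onward; find where it first fails.
  j=1: holds
  j=2: holds
  j=3: fails
Holds on [1,2], so largest k = 1.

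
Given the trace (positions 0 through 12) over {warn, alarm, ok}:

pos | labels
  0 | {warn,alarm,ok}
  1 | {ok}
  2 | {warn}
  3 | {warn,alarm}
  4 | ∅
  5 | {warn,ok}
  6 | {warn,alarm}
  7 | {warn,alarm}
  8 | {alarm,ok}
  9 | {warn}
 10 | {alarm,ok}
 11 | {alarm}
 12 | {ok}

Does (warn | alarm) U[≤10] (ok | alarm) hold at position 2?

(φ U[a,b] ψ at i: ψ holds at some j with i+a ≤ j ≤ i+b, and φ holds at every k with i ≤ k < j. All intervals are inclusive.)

Need some j in [2,12] with (ok | alarm), and (warn | alarm) at every k in [2,j-1].
  j=2: (ok | alarm) false.
  j=3: (ok | alarm) holds; (warn | alarm) holds at every k in [2,2] → satisfied.

Holds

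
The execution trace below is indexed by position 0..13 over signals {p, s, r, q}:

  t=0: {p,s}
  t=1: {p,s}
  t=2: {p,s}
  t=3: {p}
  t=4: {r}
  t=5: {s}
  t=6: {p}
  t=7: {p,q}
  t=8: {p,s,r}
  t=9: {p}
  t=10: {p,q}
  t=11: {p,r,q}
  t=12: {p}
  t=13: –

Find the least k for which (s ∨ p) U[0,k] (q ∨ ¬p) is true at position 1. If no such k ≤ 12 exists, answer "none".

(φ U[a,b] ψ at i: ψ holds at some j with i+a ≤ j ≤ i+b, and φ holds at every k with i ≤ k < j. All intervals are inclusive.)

3

Need earliest j ≥ 1 with (q ∨ ¬p), and (s ∨ p) at every k in [1,j-1].
  j=1: rhs fails.
  j=2: rhs fails.
  j=3: rhs fails.
  j=4: rhs holds; lhs holds on [1,3]. k = 3.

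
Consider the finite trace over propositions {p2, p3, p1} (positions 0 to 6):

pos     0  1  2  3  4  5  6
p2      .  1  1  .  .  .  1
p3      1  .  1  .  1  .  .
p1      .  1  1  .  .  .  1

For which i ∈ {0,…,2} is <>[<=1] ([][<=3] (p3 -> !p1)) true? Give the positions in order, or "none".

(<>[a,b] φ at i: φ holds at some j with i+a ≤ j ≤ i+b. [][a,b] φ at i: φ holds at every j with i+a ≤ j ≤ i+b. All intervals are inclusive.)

Evaluate at each i in [0,2]:
  i=0: ✗ (none in [0,1])
  i=1: ✗ (none in [1,2])
  i=2: ✓ (witness j=3)

2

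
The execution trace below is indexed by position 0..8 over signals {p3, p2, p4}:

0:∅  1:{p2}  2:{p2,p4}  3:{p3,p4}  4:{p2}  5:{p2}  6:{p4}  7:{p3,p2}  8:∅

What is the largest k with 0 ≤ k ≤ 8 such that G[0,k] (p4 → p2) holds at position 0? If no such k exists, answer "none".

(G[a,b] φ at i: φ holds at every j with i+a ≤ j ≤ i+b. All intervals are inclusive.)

(p4 → p2) must hold from j=0 onward; find where it first fails.
  j=0: holds
  j=1: holds
  j=2: holds
  j=3: fails
Holds on [0,2], so largest k = 2.

2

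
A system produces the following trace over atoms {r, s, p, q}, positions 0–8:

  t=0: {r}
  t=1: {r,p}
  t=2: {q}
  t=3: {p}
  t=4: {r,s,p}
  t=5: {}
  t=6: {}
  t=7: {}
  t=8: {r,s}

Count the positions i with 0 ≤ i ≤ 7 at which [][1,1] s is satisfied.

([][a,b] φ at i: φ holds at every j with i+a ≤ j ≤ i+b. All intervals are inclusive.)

2

Evaluate at each i in [0,7]:
  i=0: ✗ (fails at j=1)
  i=1: ✗ (fails at j=2)
  i=2: ✗ (fails at j=3)
  i=3: ✓ (all of [4,4])
  i=4: ✗ (fails at j=5)
  i=5: ✗ (fails at j=6)
  i=6: ✗ (fails at j=7)
  i=7: ✓ (all of [8,8])
Positions where it holds: {3, 7} → 2.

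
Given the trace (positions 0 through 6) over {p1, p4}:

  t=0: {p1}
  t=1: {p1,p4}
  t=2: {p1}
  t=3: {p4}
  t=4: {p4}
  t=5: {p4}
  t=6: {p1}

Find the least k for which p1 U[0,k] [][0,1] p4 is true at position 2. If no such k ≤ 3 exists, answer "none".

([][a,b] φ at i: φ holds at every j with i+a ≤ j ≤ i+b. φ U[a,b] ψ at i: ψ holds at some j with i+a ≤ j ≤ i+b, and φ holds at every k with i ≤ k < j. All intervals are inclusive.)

Need earliest j ≥ 2 with [][0,1] p4, and p1 at every k in [2,j-1].
  j=2: rhs fails.
  j=3: rhs holds; lhs holds on [2,2]. k = 1.

1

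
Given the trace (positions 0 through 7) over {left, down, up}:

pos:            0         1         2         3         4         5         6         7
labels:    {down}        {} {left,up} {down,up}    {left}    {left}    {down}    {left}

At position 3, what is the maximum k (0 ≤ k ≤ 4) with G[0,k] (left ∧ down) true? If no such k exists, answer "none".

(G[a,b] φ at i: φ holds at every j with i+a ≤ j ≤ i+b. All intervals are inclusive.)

none

(left ∧ down) must hold from j=3 onward; find where it first fails.
  j=3: fails → no k works.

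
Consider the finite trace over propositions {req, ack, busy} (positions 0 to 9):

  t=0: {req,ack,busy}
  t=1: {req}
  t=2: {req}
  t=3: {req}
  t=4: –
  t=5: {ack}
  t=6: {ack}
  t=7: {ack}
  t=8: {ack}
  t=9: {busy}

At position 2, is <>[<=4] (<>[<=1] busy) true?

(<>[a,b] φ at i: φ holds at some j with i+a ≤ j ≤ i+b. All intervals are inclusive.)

Check <>[<=1] busy at each j in [2,6]:
  j=2: fails (none in [2,3])
  j=3: fails (none in [3,4])
  j=4: fails (none in [4,5])
  j=5: fails (none in [5,6])
  j=6: fails (none in [6,7])
No position in the window satisfies it → formula fails.

No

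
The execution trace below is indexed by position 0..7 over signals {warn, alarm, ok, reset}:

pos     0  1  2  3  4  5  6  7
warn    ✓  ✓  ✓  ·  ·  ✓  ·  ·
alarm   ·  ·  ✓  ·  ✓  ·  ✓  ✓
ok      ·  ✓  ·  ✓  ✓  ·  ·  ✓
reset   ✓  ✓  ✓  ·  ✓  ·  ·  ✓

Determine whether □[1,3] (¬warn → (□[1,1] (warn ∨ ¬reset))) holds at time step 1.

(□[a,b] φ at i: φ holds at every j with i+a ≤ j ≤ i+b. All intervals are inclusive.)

Does not hold

Check (¬warn → (□[1,1] (warn ∨ ¬reset))) at every j in [2,4]:
  j=2: antecedent false → ✓
  j=3: antecedent true; consequent fails at 4 → ✗
  j=4: antecedent true; consequent holds on [5,5] → ✓
Fails at j=3 → formula fails.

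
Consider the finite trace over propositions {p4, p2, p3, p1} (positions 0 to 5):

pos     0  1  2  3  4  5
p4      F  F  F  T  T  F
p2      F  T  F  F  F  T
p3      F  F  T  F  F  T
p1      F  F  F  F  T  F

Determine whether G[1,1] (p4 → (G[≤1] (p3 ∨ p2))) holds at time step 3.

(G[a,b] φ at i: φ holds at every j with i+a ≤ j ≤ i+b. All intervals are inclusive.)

Check (p4 → (G[≤1] (p3 ∨ p2))) at every j in [4,4]:
  j=4: antecedent true; consequent fails at 4 → ✗
Fails at j=4 → formula fails.

Does not hold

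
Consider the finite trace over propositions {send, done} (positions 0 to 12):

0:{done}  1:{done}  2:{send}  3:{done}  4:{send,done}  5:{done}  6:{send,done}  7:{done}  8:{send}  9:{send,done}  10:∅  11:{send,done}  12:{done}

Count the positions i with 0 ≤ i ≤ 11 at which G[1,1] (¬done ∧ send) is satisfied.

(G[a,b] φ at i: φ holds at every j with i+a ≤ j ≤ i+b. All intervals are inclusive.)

Evaluate at each i in [0,11]:
  i=0: ✗ (fails at j=1)
  i=1: ✓ (all of [2,2])
  i=2: ✗ (fails at j=3)
  i=3: ✗ (fails at j=4)
  i=4: ✗ (fails at j=5)
  i=5: ✗ (fails at j=6)
  i=6: ✗ (fails at j=7)
  i=7: ✓ (all of [8,8])
  i=8: ✗ (fails at j=9)
  i=9: ✗ (fails at j=10)
  i=10: ✗ (fails at j=11)
  i=11: ✗ (fails at j=12)
Positions where it holds: {1, 7} → 2.

2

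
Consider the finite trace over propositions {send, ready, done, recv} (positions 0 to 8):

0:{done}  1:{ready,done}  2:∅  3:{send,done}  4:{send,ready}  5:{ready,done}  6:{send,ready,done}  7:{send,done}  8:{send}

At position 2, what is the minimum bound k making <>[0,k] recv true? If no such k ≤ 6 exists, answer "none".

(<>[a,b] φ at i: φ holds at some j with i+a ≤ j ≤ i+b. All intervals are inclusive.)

Scan j = 2,3,… for recv:
  j=2: fails
  j=3: fails
  j=4: fails
  j=5: fails
  j=6: fails
  j=7: fails
  j=8: fails
No j in [2,8] satisfies it → none.

none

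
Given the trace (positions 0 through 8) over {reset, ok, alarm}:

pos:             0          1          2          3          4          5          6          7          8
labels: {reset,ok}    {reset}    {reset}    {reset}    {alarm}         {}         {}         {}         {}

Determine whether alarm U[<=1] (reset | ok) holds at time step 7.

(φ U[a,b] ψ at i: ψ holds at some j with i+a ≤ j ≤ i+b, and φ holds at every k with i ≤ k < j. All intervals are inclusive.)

Need some j in [7,8] with (reset | ok), and alarm at every k in [7,j-1].
  j=7: (reset | ok) false.
  j=8: (reset | ok) false.
No j in the window works → until fails.

Does not hold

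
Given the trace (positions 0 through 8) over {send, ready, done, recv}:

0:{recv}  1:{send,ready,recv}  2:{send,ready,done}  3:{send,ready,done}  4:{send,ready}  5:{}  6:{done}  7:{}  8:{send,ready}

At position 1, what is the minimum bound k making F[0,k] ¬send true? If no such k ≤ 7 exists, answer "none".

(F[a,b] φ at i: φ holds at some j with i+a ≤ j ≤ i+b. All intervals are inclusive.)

Scan j = 1,2,… for ¬send:
  j=1: fails
  j=2: fails
  j=3: fails
  j=4: fails
  j=5: holds
First hit at j=5, so smallest k = 5-1 = 4.

4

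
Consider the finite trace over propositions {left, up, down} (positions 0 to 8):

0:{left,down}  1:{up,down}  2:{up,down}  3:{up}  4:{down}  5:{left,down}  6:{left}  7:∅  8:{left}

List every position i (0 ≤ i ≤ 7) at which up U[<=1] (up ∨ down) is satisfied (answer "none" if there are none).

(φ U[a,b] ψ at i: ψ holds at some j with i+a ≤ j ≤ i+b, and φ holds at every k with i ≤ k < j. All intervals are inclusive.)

0, 1, 2, 3, 4, 5

Evaluate at each i in [0,7]:
  i=0: ✓ (rhs at j=0)
  i=1: ✓ (rhs at j=1)
  i=2: ✓ (rhs at j=2)
  i=3: ✓ (rhs at j=3)
  i=4: ✓ (rhs at j=4)
  i=5: ✓ (rhs at j=5)
  i=6: ✗ (no rhs in [6,7])
  i=7: ✗ (no rhs in [7,8])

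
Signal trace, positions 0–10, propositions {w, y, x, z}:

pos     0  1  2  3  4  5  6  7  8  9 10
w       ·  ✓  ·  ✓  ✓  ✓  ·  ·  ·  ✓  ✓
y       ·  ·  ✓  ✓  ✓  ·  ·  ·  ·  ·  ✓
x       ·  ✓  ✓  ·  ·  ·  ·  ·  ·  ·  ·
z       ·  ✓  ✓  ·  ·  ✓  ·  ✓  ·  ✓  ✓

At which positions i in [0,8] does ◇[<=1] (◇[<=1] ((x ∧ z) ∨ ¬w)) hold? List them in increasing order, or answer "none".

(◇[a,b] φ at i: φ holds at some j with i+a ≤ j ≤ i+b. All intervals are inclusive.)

Evaluate at each i in [0,8]:
  i=0: ✓ (witness j=0)
  i=1: ✓ (witness j=1)
  i=2: ✓ (witness j=2)
  i=3: ✗ (none in [3,4])
  i=4: ✓ (witness j=5)
  i=5: ✓ (witness j=5)
  i=6: ✓ (witness j=6)
  i=7: ✓ (witness j=7)
  i=8: ✓ (witness j=8)

0, 1, 2, 4, 5, 6, 7, 8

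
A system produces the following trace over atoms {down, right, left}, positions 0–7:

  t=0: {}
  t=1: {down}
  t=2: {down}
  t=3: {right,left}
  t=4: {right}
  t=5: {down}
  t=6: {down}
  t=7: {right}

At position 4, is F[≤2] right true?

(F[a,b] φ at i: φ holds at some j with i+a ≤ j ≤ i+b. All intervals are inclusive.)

Holds

Check right at each j in [4,6]:
  j=4: true
  j=5: false
  j=6: false
Found at j=4 → formula holds.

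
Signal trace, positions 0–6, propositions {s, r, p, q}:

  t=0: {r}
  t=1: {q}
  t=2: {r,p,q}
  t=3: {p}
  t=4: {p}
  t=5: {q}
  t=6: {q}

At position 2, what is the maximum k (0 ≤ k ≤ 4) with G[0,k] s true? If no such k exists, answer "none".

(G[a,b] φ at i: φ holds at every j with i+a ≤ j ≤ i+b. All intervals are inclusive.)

s must hold from j=2 onward; find where it first fails.
  j=2: fails → no k works.

none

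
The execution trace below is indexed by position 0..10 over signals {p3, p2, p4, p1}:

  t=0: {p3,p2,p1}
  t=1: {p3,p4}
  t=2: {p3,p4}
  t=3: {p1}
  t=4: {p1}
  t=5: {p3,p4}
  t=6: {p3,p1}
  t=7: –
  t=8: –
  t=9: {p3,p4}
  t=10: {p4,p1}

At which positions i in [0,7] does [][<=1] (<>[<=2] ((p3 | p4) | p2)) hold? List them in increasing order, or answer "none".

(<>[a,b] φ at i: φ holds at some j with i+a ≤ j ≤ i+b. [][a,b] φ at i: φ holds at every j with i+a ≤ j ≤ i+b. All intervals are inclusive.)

Evaluate at each i in [0,7]:
  i=0: ✓ (all of [0,1])
  i=1: ✓ (all of [1,2])
  i=2: ✓ (all of [2,3])
  i=3: ✓ (all of [3,4])
  i=4: ✓ (all of [4,5])
  i=5: ✓ (all of [5,6])
  i=6: ✓ (all of [6,7])
  i=7: ✓ (all of [7,8])

0, 1, 2, 3, 4, 5, 6, 7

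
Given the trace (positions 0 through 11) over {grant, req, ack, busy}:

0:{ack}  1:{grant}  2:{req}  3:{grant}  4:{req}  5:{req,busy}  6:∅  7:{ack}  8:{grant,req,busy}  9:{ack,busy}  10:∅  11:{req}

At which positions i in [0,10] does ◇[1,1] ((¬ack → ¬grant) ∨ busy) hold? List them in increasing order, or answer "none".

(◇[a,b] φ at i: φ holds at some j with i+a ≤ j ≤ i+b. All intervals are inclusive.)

Evaluate at each i in [0,10]:
  i=0: ✗ (none in [1,1])
  i=1: ✓ (witness j=2)
  i=2: ✗ (none in [3,3])
  i=3: ✓ (witness j=4)
  i=4: ✓ (witness j=5)
  i=5: ✓ (witness j=6)
  i=6: ✓ (witness j=7)
  i=7: ✓ (witness j=8)
  i=8: ✓ (witness j=9)
  i=9: ✓ (witness j=10)
  i=10: ✓ (witness j=11)

1, 3, 4, 5, 6, 7, 8, 9, 10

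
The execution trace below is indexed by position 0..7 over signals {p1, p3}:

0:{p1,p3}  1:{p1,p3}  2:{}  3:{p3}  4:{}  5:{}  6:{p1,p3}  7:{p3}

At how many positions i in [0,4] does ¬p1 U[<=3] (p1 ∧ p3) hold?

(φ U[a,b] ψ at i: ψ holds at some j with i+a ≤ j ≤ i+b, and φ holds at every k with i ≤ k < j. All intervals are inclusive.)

Evaluate at each i in [0,4]:
  i=0: ✓ (rhs at j=0)
  i=1: ✓ (rhs at j=1)
  i=2: ✗ (no rhs in [2,5])
  i=3: ✓ (rhs at j=6; lhs holds on [3,5])
  i=4: ✓ (rhs at j=6; lhs holds on [4,5])
Positions where it holds: {0, 1, 3, 4} → 4.

4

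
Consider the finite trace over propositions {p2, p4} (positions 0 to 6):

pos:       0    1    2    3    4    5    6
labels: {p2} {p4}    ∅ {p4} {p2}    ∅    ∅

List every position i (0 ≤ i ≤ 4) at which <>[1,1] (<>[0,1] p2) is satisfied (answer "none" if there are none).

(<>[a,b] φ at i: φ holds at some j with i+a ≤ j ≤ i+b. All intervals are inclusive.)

Evaluate at each i in [0,4]:
  i=0: ✗ (none in [1,1])
  i=1: ✗ (none in [2,2])
  i=2: ✓ (witness j=3)
  i=3: ✓ (witness j=4)
  i=4: ✗ (none in [5,5])

2, 3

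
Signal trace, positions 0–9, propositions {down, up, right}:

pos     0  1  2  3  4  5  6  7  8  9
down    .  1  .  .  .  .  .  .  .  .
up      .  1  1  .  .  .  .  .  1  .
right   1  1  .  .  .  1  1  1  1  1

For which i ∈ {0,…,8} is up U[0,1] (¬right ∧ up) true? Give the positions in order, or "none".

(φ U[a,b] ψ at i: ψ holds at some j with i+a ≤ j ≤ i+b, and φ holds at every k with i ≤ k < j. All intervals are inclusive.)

Evaluate at each i in [0,8]:
  i=0: ✗ (no rhs in [0,1])
  i=1: ✓ (rhs at j=2; lhs holds on [1,1])
  i=2: ✓ (rhs at j=2)
  i=3: ✗ (no rhs in [3,4])
  i=4: ✗ (no rhs in [4,5])
  i=5: ✗ (no rhs in [5,6])
  i=6: ✗ (no rhs in [6,7])
  i=7: ✗ (no rhs in [7,8])
  i=8: ✗ (no rhs in [8,9])

1, 2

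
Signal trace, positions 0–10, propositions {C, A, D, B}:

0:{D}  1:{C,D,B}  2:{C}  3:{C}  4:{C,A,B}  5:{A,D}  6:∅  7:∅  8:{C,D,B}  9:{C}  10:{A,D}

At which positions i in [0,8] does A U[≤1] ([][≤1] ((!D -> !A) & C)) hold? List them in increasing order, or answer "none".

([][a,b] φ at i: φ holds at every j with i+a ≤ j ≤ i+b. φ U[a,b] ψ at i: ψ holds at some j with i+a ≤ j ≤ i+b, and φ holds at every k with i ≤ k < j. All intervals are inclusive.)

Evaluate at each i in [0,8]:
  i=0: ✗ (lhs fails at k=0 before rhs at j=1)
  i=1: ✓ (rhs at j=1)
  i=2: ✓ (rhs at j=2)
  i=3: ✗ (no rhs in [3,4])
  i=4: ✗ (no rhs in [4,5])
  i=5: ✗ (no rhs in [5,6])
  i=6: ✗ (no rhs in [6,7])
  i=7: ✗ (lhs fails at k=7 before rhs at j=8)
  i=8: ✓ (rhs at j=8)

1, 2, 8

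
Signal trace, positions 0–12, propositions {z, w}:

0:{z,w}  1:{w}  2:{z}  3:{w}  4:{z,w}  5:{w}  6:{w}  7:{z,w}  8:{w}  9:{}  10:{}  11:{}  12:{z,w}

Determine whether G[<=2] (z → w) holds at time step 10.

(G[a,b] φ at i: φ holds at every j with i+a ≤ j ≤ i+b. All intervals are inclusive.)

Check (z → w) at every j in [10,12]:
  j=10: antecedent false → ✓
  j=11: antecedent false → ✓
  j=12: antecedent true; consequent true → ✓
All positions satisfy it → formula holds.

True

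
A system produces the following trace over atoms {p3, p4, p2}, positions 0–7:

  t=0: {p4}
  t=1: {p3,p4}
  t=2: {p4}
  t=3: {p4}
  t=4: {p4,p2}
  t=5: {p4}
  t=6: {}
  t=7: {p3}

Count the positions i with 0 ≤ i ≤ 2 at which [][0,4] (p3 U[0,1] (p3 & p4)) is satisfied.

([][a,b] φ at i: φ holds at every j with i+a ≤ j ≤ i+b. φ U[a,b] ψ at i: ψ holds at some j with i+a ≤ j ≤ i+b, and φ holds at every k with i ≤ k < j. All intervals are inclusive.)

0

Evaluate at each i in [0,2]:
  i=0: ✗ (fails at j=0)
  i=1: ✗ (fails at j=2)
  i=2: ✗ (fails at j=2)
Positions where it holds: {} → 0.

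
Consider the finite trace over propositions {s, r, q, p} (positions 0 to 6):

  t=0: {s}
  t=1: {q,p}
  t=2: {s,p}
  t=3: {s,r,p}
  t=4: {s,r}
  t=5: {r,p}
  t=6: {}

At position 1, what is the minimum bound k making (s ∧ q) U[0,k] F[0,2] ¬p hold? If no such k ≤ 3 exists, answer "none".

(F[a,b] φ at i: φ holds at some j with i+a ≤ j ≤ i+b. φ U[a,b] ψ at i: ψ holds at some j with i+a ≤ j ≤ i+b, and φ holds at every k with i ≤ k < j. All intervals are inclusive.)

Need earliest j ≥ 1 with F[0,2] ¬p, and (s ∧ q) at every k in [1,j-1].
  j=1: rhs fails.
  j=2: rhs holds but lhs fails at k=1.
  j=3: rhs holds but lhs fails at k=1.
  j=4: rhs holds but lhs fails at k=1.
No witness within the range → none.

none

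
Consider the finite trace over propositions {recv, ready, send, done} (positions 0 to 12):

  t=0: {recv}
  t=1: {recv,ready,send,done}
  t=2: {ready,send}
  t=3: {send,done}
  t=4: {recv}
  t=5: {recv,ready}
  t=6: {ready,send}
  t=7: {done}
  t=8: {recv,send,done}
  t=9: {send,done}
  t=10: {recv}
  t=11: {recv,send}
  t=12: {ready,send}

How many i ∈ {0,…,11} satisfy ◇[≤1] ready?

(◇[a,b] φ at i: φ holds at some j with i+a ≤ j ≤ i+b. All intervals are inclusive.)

7

Evaluate at each i in [0,11]:
  i=0: ✓ (witness j=1)
  i=1: ✓ (witness j=1)
  i=2: ✓ (witness j=2)
  i=3: ✗ (none in [3,4])
  i=4: ✓ (witness j=5)
  i=5: ✓ (witness j=5)
  i=6: ✓ (witness j=6)
  i=7: ✗ (none in [7,8])
  i=8: ✗ (none in [8,9])
  i=9: ✗ (none in [9,10])
  i=10: ✗ (none in [10,11])
  i=11: ✓ (witness j=12)
Positions where it holds: {0, 1, 2, 4, 5, 6, 11} → 7.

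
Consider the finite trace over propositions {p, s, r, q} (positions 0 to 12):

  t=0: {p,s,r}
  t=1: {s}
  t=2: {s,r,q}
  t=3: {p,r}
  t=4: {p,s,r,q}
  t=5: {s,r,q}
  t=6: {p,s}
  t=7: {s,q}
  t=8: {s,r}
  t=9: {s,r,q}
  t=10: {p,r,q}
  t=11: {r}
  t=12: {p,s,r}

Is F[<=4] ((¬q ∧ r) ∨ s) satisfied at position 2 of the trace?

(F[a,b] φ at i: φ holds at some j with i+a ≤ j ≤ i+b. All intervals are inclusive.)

Check ((¬q ∧ r) ∨ s) at each j in [2,6]:
  j=2: true
  j=3: true
  j=4: true
  j=5: true
  j=6: true
Found at j=2 → formula holds.

True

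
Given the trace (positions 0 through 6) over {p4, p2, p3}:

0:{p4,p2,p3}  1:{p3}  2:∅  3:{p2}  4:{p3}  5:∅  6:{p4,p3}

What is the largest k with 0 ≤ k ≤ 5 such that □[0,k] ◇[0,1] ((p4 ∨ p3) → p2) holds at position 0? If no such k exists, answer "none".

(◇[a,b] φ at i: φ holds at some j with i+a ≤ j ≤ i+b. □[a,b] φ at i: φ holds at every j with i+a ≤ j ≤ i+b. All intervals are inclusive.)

◇[0,1] ((p4 ∨ p3) → p2) must hold from j=0 onward; find where it first fails.
  j=0: holds
  j=1: holds
  j=2: holds
  j=3: holds
  j=4: holds
  j=5: holds
Holds through j=5; largest k = 5.

5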